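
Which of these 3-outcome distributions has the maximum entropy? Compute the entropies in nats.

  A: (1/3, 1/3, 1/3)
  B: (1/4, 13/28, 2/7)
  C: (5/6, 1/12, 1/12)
A

For a discrete distribution over n outcomes, entropy is maximized by the uniform distribution.

Computing entropies:
H(A) = 1.0986 nats
H(B) = 1.0607 nats
H(C) = 0.5661 nats

The uniform distribution (where all probabilities equal 1/3) achieves the maximum entropy of log_e(3) = 1.0986 nats.

Distribution A has the highest entropy.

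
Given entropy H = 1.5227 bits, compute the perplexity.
2.8733

Perplexity is 2^H (or exp(H) for natural log).

H = 1.5227 bits
Perplexity = 2^1.5227 = 2.8733

Interpretation: The model's uncertainty is equivalent to choosing uniformly among 2.9 options.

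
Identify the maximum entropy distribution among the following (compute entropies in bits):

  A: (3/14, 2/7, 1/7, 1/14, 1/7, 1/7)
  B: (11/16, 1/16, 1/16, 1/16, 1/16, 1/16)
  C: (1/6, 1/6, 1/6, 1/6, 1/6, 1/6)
C

For a discrete distribution over n outcomes, entropy is maximized by the uniform distribution.

Computing entropies:
H(A) = 2.4677 bits
H(B) = 1.6216 bits
H(C) = 2.5850 bits

The uniform distribution (where all probabilities equal 1/6) achieves the maximum entropy of log_2(6) = 2.5850 bits.

Distribution C has the highest entropy.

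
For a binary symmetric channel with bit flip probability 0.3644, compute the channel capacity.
0.0537 bits

For a binary symmetric channel (BSC) with error probability p:
Capacity C = 1 - H(p) bits per symbol

where H(p) = -p log₂(p) - (1-p) log₂(1-p) is the binary entropy function.

H(0.3644) = 0.9463 bits
C = 1 - 0.9463 = 0.0537 bits per symbol

This means we can reliably transmit up to 0.0537 bits of information per channel use.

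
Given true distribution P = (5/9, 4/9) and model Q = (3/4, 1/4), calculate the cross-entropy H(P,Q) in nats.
0.7760 nats

Cross-entropy: H(P,Q) = -Σ p(x) log q(x)

Alternatively: H(P,Q) = H(P) + D_KL(P||Q)
H(P) = 0.6870 nats
D_KL(P||Q) = 0.0890 nats

H(P,Q) = 0.6870 + 0.0890 = 0.7760 nats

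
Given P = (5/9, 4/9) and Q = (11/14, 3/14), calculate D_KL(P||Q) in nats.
0.1317 nats

KL divergence: D_KL(P||Q) = Σ p(x) log(p(x)/q(x))

Computing term by term:
  x=0: 5/9 × log_e[(5/9)/(11/14)] = 5/9 × -0.3466 = -0.1926
  x=1: 4/9 × log_e[(4/9)/(3/14)] = 4/9 × 0.7295 = 0.3242

D_KL(P||Q) = 0.1317 nats

Note: KL divergence is always non-negative and equals 0 iff P = Q.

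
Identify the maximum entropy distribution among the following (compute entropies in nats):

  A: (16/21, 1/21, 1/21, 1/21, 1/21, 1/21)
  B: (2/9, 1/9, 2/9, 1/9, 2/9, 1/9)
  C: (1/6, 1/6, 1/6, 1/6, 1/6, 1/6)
C

For a discrete distribution over n outcomes, entropy is maximized by the uniform distribution.

Computing entropies:
H(A) = 0.9321 nats
H(B) = 1.7351 nats
H(C) = 1.7918 nats

The uniform distribution (where all probabilities equal 1/6) achieves the maximum entropy of log_e(6) = 1.7918 nats.

Distribution C has the highest entropy.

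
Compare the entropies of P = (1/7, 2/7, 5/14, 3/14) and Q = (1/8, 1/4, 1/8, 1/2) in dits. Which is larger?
P

Computing entropies in dits:
H(P) = 0.5792
H(Q) = 0.5268

Distribution P has higher entropy.

Intuition: The distribution closer to uniform (more spread out) has higher entropy.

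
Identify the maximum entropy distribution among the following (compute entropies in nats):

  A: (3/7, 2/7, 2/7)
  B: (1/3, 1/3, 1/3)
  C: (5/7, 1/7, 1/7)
B

For a discrete distribution over n outcomes, entropy is maximized by the uniform distribution.

Computing entropies:
H(A) = 1.0790 nats
H(B) = 1.0986 nats
H(C) = 0.7963 nats

The uniform distribution (where all probabilities equal 1/3) achieves the maximum entropy of log_e(3) = 1.0986 nats.

Distribution B has the highest entropy.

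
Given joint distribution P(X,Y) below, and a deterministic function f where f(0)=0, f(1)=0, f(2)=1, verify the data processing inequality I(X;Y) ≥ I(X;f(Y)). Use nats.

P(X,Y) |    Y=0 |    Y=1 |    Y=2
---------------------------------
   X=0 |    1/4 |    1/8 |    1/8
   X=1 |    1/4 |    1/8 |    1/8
I(X;Y) = 0.0000, I(X;f(Y)) = 0.0000, inequality holds: 0.0000 ≥ 0.0000

Data Processing Inequality: For any Markov chain X → Y → Z, we have I(X;Y) ≥ I(X;Z).

Here Z = f(Y) is a deterministic function of Y, forming X → Y → Z.

Original I(X;Y) = 0.0000 nats

After applying f:
P(X,Z) where Z=f(Y):
- P(X,Z=0) = P(X,Y=0) + P(X,Y=1)
- P(X,Z=1) = P(X,Y=2)

I(X;Z) = I(X;f(Y)) = 0.0000 nats

Verification: 0.0000 ≥ 0.0000 ✓

Information cannot be created by processing; the function f can only lose information about X.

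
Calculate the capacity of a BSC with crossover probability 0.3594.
0.0578 bits

For a binary symmetric channel (BSC) with error probability p:
Capacity C = 1 - H(p) bits per symbol

where H(p) = -p log₂(p) - (1-p) log₂(1-p) is the binary entropy function.

H(0.3594) = 0.9422 bits
C = 1 - 0.9422 = 0.0578 bits per symbol

This means we can reliably transmit up to 0.0578 bits of information per channel use.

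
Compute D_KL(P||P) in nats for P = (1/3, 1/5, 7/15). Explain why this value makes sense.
0.0000 nats

KL divergence satisfies the Gibbs inequality: D_KL(P||Q) ≥ 0 for all distributions P, Q.

D_KL(P||Q) = Σ p(x) log(p(x)/q(x))
Each term is p(x) × log_e(p(x)/p(x)) = p(x) × log_e(1) = 0, so the sum is 0.
D_KL(P||Q) = 0.0000 nats

When P = Q, the KL divergence is exactly 0, as there is no 'divergence' between identical distributions.

This non-negativity is a fundamental property: relative entropy cannot be negative because it measures how different Q is from P.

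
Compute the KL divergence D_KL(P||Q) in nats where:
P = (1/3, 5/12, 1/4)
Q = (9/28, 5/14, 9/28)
0.0135 nats

KL divergence: D_KL(P||Q) = Σ p(x) log(p(x)/q(x))

Computing term by term:
  x=0: 1/3 × log_e[(1/3)/(9/28)] = 1/3 × 0.0364 = 0.0121
  x=1: 5/12 × log_e[(5/12)/(5/14)] = 5/12 × 0.1542 = 0.0642
  x=2: 1/4 × log_e[(1/4)/(9/28)] = 1/4 × -0.2513 = -0.0628

D_KL(P||Q) = 0.0135 nats

Note: KL divergence is always non-negative and equals 0 iff P = Q.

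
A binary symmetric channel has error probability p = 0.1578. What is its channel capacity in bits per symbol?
0.3710 bits

For a binary symmetric channel (BSC) with error probability p:
Capacity C = 1 - H(p) bits per symbol

where H(p) = -p log₂(p) - (1-p) log₂(1-p) is the binary entropy function.

H(0.1578) = 0.6290 bits
C = 1 - 0.6290 = 0.3710 bits per symbol

This means we can reliably transmit up to 0.3710 bits of information per channel use.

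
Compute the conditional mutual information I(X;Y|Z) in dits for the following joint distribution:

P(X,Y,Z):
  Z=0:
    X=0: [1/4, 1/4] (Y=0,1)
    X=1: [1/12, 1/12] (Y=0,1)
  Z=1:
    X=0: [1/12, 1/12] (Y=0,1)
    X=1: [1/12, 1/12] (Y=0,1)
0.0000 dits

Conditional mutual information: I(X;Y|Z) = H(X|Z) + H(Y|Z) - H(X,Y|Z)

H(Z) = 0.2764
H(X,Z) = 0.5396 → H(X|Z) = 0.2632
H(Y,Z) = 0.5775 → H(Y|Z) = 0.3010
H(X,Y,Z) = 0.8406 → H(X,Y|Z) = 0.5642

I(X;Y|Z) = 0.2632 + 0.3010 - 0.5642 = 0.0000 dits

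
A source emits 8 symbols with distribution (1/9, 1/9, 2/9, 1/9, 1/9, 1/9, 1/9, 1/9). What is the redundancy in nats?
0.0362 nats

Redundancy measures how far a source is from maximum entropy:
R = H_max - H(X)

Maximum entropy for 8 symbols: H_max = log_e(8) = 2.0794 nats
Actual entropy: H(X) = 2.0432 nats
Redundancy: R = 2.0794 - 2.0432 = 0.0362 nats

This redundancy represents potential for compression: the source could be compressed by 0.0362 nats per symbol.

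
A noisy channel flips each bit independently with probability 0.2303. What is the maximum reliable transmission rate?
0.2215 bits

For a binary symmetric channel (BSC) with error probability p:
Capacity C = 1 - H(p) bits per symbol

where H(p) = -p log₂(p) - (1-p) log₂(1-p) is the binary entropy function.

H(0.2303) = 0.7785 bits
C = 1 - 0.7785 = 0.2215 bits per symbol

This means we can reliably transmit up to 0.2215 bits of information per channel use.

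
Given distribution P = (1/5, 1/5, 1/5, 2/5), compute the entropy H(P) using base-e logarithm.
1.3322 nats

Shannon entropy is H(X) = -Σ p(x) log p(x).

For P = (1/5, 1/5, 1/5, 2/5):
H = -1/5 × log_e(1/5) -1/5 × log_e(1/5) -1/5 × log_e(1/5) -2/5 × log_e(2/5)
H = 1.3322 nats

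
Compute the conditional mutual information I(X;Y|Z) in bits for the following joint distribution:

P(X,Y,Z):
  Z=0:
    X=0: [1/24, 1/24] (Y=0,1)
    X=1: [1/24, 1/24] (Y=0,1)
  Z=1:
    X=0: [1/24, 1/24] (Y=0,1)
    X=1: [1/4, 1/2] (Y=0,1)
0.0063 bits

Conditional mutual information: I(X;Y|Z) = H(X|Z) + H(Y|Z) - H(X,Y|Z)

H(Z) = 0.6500
H(X,Z) = 1.2075 → H(X|Z) = 0.5575
H(Y,Z) = 1.5951 → H(Y|Z) = 0.9451
H(X,Y,Z) = 2.1462 → H(X,Y|Z) = 1.4962

I(X;Y|Z) = 0.5575 + 0.9451 - 1.4962 = 0.0063 bits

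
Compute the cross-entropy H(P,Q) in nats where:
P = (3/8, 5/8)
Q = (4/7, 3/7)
0.7394 nats

Cross-entropy: H(P,Q) = -Σ p(x) log q(x)

Alternatively: H(P,Q) = H(P) + D_KL(P||Q)
H(P) = 0.6616 nats
D_KL(P||Q) = 0.0779 nats

H(P,Q) = 0.6616 + 0.0779 = 0.7394 nats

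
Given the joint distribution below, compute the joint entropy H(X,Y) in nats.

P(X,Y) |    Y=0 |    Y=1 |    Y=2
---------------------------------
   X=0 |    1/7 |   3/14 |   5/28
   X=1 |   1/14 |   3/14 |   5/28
1.7420 nats

Joint entropy is H(X,Y) = -Σ_{x,y} p(x,y) log p(x,y).

Summing over all non-zero entries:
H(X,Y) = -[1/7·log_e(1/7) + 3/14·log_e(3/14) + 5/28·log_e(5/28) + 1/14·log_e(1/14) + 3/14·log_e(3/14) + 5/28·log_e(5/28)]
H(X,Y) = 1.7420 nats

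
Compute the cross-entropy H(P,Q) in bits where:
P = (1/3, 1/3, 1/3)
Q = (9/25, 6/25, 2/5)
1.6183 bits

Cross-entropy: H(P,Q) = -Σ p(x) log q(x)

Alternatively: H(P,Q) = H(P) + D_KL(P||Q)
H(P) = 1.5850 bits
D_KL(P||Q) = 0.0333 bits

H(P,Q) = 1.5850 + 0.0333 = 1.6183 bits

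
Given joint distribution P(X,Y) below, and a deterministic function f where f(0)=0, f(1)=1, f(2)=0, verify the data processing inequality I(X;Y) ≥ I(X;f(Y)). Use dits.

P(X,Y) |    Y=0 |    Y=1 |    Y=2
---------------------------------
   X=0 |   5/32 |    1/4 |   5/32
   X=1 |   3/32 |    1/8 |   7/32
I(X;Y) = 0.0115, I(X;f(Y)) = 0.0058, inequality holds: 0.0115 ≥ 0.0058

Data Processing Inequality: For any Markov chain X → Y → Z, we have I(X;Y) ≥ I(X;Z).

Here Z = f(Y) is a deterministic function of Y, forming X → Y → Z.

Original I(X;Y) = 0.0115 dits

After applying f:
P(X,Z) where Z=f(Y):
- P(X,Z=0) = P(X,Y=0) + P(X,Y=2)
- P(X,Z=1) = P(X,Y=1)

I(X;Z) = I(X;f(Y)) = 0.0058 dits

Verification: 0.0115 ≥ 0.0058 ✓

Information cannot be created by processing; the function f can only lose information about X.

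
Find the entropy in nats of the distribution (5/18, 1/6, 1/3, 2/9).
1.3549 nats

Shannon entropy is H(X) = -Σ p(x) log p(x).

For P = (5/18, 1/6, 1/3, 2/9):
H = -5/18 × log_e(5/18) -1/6 × log_e(1/6) -1/3 × log_e(1/3) -2/9 × log_e(2/9)
H = 1.3549 nats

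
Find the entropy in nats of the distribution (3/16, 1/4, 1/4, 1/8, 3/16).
1.5808 nats

Shannon entropy is H(X) = -Σ p(x) log p(x).

For P = (3/16, 1/4, 1/4, 1/8, 3/16):
H = -3/16 × log_e(3/16) -1/4 × log_e(1/4) -1/4 × log_e(1/4) -1/8 × log_e(1/8) -3/16 × log_e(3/16)
H = 1.5808 nats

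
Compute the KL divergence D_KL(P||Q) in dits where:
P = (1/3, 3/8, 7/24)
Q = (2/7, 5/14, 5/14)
0.0046 dits

KL divergence: D_KL(P||Q) = Σ p(x) log(p(x)/q(x))

Computing term by term:
  x=0: 1/3 × log_10[(1/3)/(2/7)] = 1/3 × 0.0669 = 0.0223
  x=1: 3/8 × log_10[(3/8)/(5/14)] = 3/8 × 0.0212 = 0.0079
  x=2: 7/24 × log_10[(7/24)/(5/14)] = 7/24 × -0.0880 = -0.0257

D_KL(P||Q) = 0.0046 dits

Note: KL divergence is always non-negative and equals 0 iff P = Q.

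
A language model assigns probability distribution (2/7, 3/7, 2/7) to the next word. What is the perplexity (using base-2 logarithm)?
2.9417

Perplexity is 2^H (or exp(H) for natural log).

First, H = -Σ p log p = 1.5567 bits
Perplexity = 2^1.5567 = 2.9417

Interpretation: The model's uncertainty is equivalent to choosing uniformly among 2.9 options.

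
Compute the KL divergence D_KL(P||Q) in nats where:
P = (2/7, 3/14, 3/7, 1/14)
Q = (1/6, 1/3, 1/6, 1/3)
0.3541 nats

KL divergence: D_KL(P||Q) = Σ p(x) log(p(x)/q(x))

Computing term by term:
  x=0: 2/7 × log_e[(2/7)/(1/6)] = 2/7 × 0.5390 = 0.1540
  x=1: 3/14 × log_e[(3/14)/(1/3)] = 3/14 × -0.4418 = -0.0947
  x=2: 3/7 × log_e[(3/7)/(1/6)] = 3/7 × 0.9445 = 0.4048
  x=3: 1/14 × log_e[(1/14)/(1/3)] = 1/14 × -1.5404 = -0.1100

D_KL(P||Q) = 0.3541 nats

Note: KL divergence is always non-negative and equals 0 iff P = Q.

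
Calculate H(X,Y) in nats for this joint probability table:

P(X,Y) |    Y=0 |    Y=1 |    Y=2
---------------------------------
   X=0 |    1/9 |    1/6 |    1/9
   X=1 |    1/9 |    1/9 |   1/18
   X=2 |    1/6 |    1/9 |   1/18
2.1391 nats

Joint entropy is H(X,Y) = -Σ_{x,y} p(x,y) log p(x,y).

Summing over all non-zero entries:
H(X,Y) = -[1/9·log_e(1/9) + 1/6·log_e(1/6) + 1/9·log_e(1/9) + 1/9·log_e(1/9) + 1/9·log_e(1/9) + 1/18·log_e(1/18) + 1/6·log_e(1/6) + 1/9·log_e(1/9) + 1/18·log_e(1/18)]
H(X,Y) = 2.1391 nats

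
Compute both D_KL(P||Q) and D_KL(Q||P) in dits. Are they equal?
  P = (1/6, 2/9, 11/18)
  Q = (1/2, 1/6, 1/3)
D_KL(P||Q) = 0.1091, D_KL(Q||P) = 0.1300

KL divergence is not symmetric: D_KL(P||Q) ≠ D_KL(Q||P) in general.

D_KL(P||Q) = 0.1091 dits
D_KL(Q||P) = 0.1300 dits

No, they are not equal!

This asymmetry is why KL divergence is not a true distance metric.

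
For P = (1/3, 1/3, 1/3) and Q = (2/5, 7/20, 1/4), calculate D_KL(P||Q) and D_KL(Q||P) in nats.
D_KL(P||Q) = 0.0189, D_KL(Q||P) = 0.0181

KL divergence is not symmetric: D_KL(P||Q) ≠ D_KL(Q||P) in general.

D_KL(P||Q) = 0.0189 nats
D_KL(Q||P) = 0.0181 nats

No, they are not equal!

This asymmetry is why KL divergence is not a true distance metric.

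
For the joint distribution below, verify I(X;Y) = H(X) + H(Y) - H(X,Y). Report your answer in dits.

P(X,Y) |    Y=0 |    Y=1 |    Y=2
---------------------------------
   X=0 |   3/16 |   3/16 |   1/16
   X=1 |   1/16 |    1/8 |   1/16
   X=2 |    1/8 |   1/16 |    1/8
I(X;Y) = 0.0231 dits

Mutual information has multiple equivalent forms:
- I(X;Y) = H(X) - H(X|Y)
- I(X;Y) = H(Y) - H(Y|X)
- I(X;Y) = H(X) + H(Y) - H(X,Y)

Computing all quantities:
H(X) = 0.4654, H(Y) = 0.4700, H(X,Y) = 0.9123
H(X|Y) = 0.4423, H(Y|X) = 0.4469

Verification:
H(X) - H(X|Y) = 0.4654 - 0.4423 = 0.0231
H(Y) - H(Y|X) = 0.4700 - 0.4469 = 0.0231
H(X) + H(Y) - H(X,Y) = 0.4654 + 0.4700 - 0.9123 = 0.0231

All forms give I(X;Y) = 0.0231 dits. ✓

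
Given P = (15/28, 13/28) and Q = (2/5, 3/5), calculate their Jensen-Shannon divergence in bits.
0.0134 bits

Jensen-Shannon divergence is:
JSD(P||Q) = 0.5 × D_KL(P||M) + 0.5 × D_KL(Q||M)
where M = 0.5 × (P + Q) is the mixture distribution.

M = 0.5 × (15/28, 13/28) + 0.5 × (2/5, 3/5) = (0.467857, 0.532143)

D_KL(P||M) = 0.0133 bits
D_KL(Q||M) = 0.0135 bits

JSD(P||Q) = 0.5 × 0.0133 + 0.5 × 0.0135 = 0.0134 bits

Unlike KL divergence, JSD is symmetric and bounded: 0 ≤ JSD ≤ log(2).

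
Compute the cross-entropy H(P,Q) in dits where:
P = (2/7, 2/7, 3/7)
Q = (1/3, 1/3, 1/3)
0.4771 dits

Cross-entropy: H(P,Q) = -Σ p(x) log q(x)

Alternatively: H(P,Q) = H(P) + D_KL(P||Q)
H(P) = 0.4686 dits
D_KL(P||Q) = 0.0085 dits

H(P,Q) = 0.4686 + 0.0085 = 0.4771 dits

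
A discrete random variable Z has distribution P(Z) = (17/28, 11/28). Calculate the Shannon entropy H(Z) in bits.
0.9666 bits

Shannon entropy is H(X) = -Σ p(x) log p(x).

For P = (17/28, 11/28):
H = -17/28 × log_2(17/28) -11/28 × log_2(11/28)
H = 0.9666 bits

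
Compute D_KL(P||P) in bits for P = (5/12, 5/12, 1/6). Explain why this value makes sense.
0.0000 bits

KL divergence satisfies the Gibbs inequality: D_KL(P||Q) ≥ 0 for all distributions P, Q.

D_KL(P||Q) = Σ p(x) log(p(x)/q(x))
Each term is p(x) × log_2(p(x)/p(x)) = p(x) × log_2(1) = 0, so the sum is 0.
D_KL(P||Q) = 0.0000 bits

When P = Q, the KL divergence is exactly 0, as there is no 'divergence' between identical distributions.

This non-negativity is a fundamental property: relative entropy cannot be negative because it measures how different Q is from P.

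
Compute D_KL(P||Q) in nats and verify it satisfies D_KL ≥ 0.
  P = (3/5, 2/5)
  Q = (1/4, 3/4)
0.2738 nats

KL divergence satisfies the Gibbs inequality: D_KL(P||Q) ≥ 0 for all distributions P, Q.

D_KL(P||Q) = Σ p(x) log(p(x)/q(x))
Term by term:
  x=0: 3/5 × log_e[(3/5)/(1/4)] = 0.5253
  x=1: 2/5 × log_e[(2/5)/(3/4)] = -0.2514
D_KL(P||Q) = 0.2738 nats

D_KL(P||Q) = 0.2738 ≥ 0 ✓

This non-negativity is a fundamental property: relative entropy cannot be negative because it measures how different Q is from P.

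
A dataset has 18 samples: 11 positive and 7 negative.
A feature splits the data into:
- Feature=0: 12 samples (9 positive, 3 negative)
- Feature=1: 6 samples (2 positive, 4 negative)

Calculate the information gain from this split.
0.1171 bits

Information Gain = H(Y) - H(Y|Feature)

Before split:
P(positive) = 11/18 = 0.6111
H(Y) = 0.9641 bits

After split:
Feature=0: H = 0.8113 bits (weight = 12/18)
Feature=1: H = 0.9183 bits (weight = 6/18)
H(Y|Feature) = (12/18)×0.8113 + (6/18)×0.9183 = 0.8470 bits

Information Gain = 0.9641 - 0.8470 = 0.1171 bits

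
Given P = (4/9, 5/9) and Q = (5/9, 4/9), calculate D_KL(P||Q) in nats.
0.0248 nats

KL divergence: D_KL(P||Q) = Σ p(x) log(p(x)/q(x))

Computing term by term:
  x=0: 4/9 × log_e[(4/9)/(5/9)] = 4/9 × -0.2231 = -0.0992
  x=1: 5/9 × log_e[(5/9)/(4/9)] = 5/9 × 0.2231 = 0.1240

D_KL(P||Q) = 0.0248 nats

Note: KL divergence is always non-negative and equals 0 iff P = Q.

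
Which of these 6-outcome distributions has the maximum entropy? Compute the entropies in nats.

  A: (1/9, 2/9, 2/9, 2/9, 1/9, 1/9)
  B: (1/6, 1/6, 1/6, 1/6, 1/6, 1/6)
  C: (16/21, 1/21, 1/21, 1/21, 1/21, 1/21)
B

For a discrete distribution over n outcomes, entropy is maximized by the uniform distribution.

Computing entropies:
H(A) = 1.7351 nats
H(B) = 1.7918 nats
H(C) = 0.9321 nats

The uniform distribution (where all probabilities equal 1/6) achieves the maximum entropy of log_e(6) = 1.7918 nats.

Distribution B has the highest entropy.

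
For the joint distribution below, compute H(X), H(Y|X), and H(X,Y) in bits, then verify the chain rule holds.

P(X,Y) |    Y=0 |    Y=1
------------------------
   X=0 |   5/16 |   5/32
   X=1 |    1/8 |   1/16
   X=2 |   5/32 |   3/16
H(X,Y) = 2.4391, H(X) = 1.4948, H(Y|X) = 0.9443 (all in bits)

Chain rule: H(X,Y) = H(X) + H(Y|X)

Left side — joint entropy directly:
H(X,Y) = -Σ p(x,y) log p(x,y) = 2.4391 bits

Right side — compute H(Y|X) from the conditional distributions:
P(X) = (15/32, 3/16, 11/32), so H(X) = 1.4948 bits
H(Y|X) = Σ_x P(X=x) · H(Y|X=x):
  P(Y|X=0) = (2/3, 1/3), H(Y|X=0) = 0.9183, weight P(X=0) = 15/32
  P(Y|X=1) = (2/3, 1/3), H(Y|X=1) = 0.9183, weight P(X=1) = 3/16
  P(Y|X=2) = (5/11, 6/11), H(Y|X=2) = 0.9940, weight P(X=2) = 11/32
H(Y|X) = 0.9443 bits

H(X) + H(Y|X) = 1.4948 + 0.9443 = 2.4391 bits

Both sides equal 2.4391 bits. ✓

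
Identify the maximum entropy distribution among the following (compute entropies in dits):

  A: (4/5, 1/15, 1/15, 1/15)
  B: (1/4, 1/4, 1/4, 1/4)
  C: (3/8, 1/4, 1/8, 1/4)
B

For a discrete distribution over n outcomes, entropy is maximized by the uniform distribution.

Computing entropies:
H(A) = 0.3127 dits
H(B) = 0.6021 dits
H(C) = 0.5737 dits

The uniform distribution (where all probabilities equal 1/4) achieves the maximum entropy of log_10(4) = 0.6021 dits.

Distribution B has the highest entropy.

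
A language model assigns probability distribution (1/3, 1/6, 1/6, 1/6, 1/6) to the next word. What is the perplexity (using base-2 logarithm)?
4.7622

Perplexity is 2^H (or exp(H) for natural log).

First, H = -Σ p log p = 2.2516 bits
Perplexity = 2^2.2516 = 4.7622

Interpretation: The model's uncertainty is equivalent to choosing uniformly among 4.8 options.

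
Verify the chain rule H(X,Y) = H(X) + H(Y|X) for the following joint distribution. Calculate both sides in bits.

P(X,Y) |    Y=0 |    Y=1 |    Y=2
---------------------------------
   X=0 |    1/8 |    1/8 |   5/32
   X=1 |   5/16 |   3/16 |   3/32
H(X,Y) = 2.4658, H(X) = 0.9745, H(Y|X) = 1.4913 (all in bits)

Chain rule: H(X,Y) = H(X) + H(Y|X)

Left side — joint entropy directly:
H(X,Y) = -Σ p(x,y) log p(x,y) = 2.4658 bits

Right side — compute H(Y|X) from the conditional distributions:
P(X) = (13/32, 19/32), so H(X) = 0.9745 bits
H(Y|X) = Σ_x P(X=x) · H(Y|X=x):
  P(Y|X=0) = (4/13, 4/13, 5/13), H(Y|X=0) = 1.5766, weight P(X=0) = 13/32
  P(Y|X=1) = (10/19, 6/19, 3/19), H(Y|X=1) = 1.4330, weight P(X=1) = 19/32
H(Y|X) = 1.4913 bits

H(X) + H(Y|X) = 0.9745 + 1.4913 = 2.4658 bits

Both sides equal 2.4658 bits. ✓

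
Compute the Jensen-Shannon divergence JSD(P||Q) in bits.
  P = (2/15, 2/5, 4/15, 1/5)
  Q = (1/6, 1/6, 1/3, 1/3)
0.0519 bits

Jensen-Shannon divergence is:
JSD(P||Q) = 0.5 × D_KL(P||M) + 0.5 × D_KL(Q||M)
where M = 0.5 × (P + Q) is the mixture distribution.

M = 0.5 × (2/15, 2/5, 4/15, 1/5) + 0.5 × (1/6, 1/6, 1/3, 1/3) = (3/20, 0.283333, 3/10, 4/15)

D_KL(P||M) = 0.0480 bits
D_KL(Q||M) = 0.0557 bits

JSD(P||Q) = 0.5 × 0.0480 + 0.5 × 0.0557 = 0.0519 bits

Unlike KL divergence, JSD is symmetric and bounded: 0 ≤ JSD ≤ log(2).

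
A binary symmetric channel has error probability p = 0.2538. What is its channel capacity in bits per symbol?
0.1828 bits

For a binary symmetric channel (BSC) with error probability p:
Capacity C = 1 - H(p) bits per symbol

where H(p) = -p log₂(p) - (1-p) log₂(1-p) is the binary entropy function.

H(0.2538) = 0.8172 bits
C = 1 - 0.8172 = 0.1828 bits per symbol

This means we can reliably transmit up to 0.1828 bits of information per channel use.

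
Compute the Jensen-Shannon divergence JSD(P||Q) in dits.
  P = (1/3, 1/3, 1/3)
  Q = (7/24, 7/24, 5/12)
0.0016 dits

Jensen-Shannon divergence is:
JSD(P||Q) = 0.5 × D_KL(P||M) + 0.5 × D_KL(Q||M)
where M = 0.5 × (P + Q) is the mixture distribution.

M = 0.5 × (1/3, 1/3, 1/3) + 0.5 × (7/24, 7/24, 5/12) = (5/16, 5/16, 3/8)

D_KL(P||M) = 0.0016 dits
D_KL(Q||M) = 0.0016 dits

JSD(P||Q) = 0.5 × 0.0016 + 0.5 × 0.0016 = 0.0016 dits

Unlike KL divergence, JSD is symmetric and bounded: 0 ≤ JSD ≤ log(2).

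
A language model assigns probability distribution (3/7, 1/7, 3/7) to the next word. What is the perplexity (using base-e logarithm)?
2.7298

Perplexity is e^H (or exp(H) for natural log).

First, H = -Σ p log p = 1.0042 nats
Perplexity = e^1.0042 = 2.7298

Interpretation: The model's uncertainty is equivalent to choosing uniformly among 2.7 options.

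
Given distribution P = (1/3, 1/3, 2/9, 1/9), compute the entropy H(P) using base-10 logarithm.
0.5693 dits

Shannon entropy is H(X) = -Σ p(x) log p(x).

For P = (1/3, 1/3, 2/9, 1/9):
H = -1/3 × log_10(1/3) -1/3 × log_10(1/3) -2/9 × log_10(2/9) -1/9 × log_10(1/9)
H = 0.5693 dits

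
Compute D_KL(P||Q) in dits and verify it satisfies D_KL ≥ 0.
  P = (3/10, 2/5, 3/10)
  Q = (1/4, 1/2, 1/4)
0.0087 dits

KL divergence satisfies the Gibbs inequality: D_KL(P||Q) ≥ 0 for all distributions P, Q.

D_KL(P||Q) = Σ p(x) log(p(x)/q(x))
Term by term:
  x=0: 3/10 × log_10[(3/10)/(1/4)] = 0.0238
  x=1: 2/5 × log_10[(2/5)/(1/2)] = -0.0388
  x=2: 3/10 × log_10[(3/10)/(1/4)] = 0.0238
D_KL(P||Q) = 0.0087 dits

D_KL(P||Q) = 0.0087 ≥ 0 ✓

This non-negativity is a fundamental property: relative entropy cannot be negative because it measures how different Q is from P.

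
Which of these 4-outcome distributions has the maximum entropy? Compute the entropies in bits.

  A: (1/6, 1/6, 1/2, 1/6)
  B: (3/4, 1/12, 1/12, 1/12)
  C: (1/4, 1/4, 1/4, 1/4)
C

For a discrete distribution over n outcomes, entropy is maximized by the uniform distribution.

Computing entropies:
H(A) = 1.7925 bits
H(B) = 1.2075 bits
H(C) = 2.0000 bits

The uniform distribution (where all probabilities equal 1/4) achieves the maximum entropy of log_2(4) = 2.0000 bits.

Distribution C has the highest entropy.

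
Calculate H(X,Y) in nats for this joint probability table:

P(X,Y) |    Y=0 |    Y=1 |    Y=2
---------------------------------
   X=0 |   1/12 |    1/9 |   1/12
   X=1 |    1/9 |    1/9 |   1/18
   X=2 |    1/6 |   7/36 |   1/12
2.1313 nats

Joint entropy is H(X,Y) = -Σ_{x,y} p(x,y) log p(x,y).

Summing over all non-zero entries:
H(X,Y) = -[1/12·log_e(1/12) + 1/9·log_e(1/9) + 1/12·log_e(1/12) + 1/9·log_e(1/9) + 1/9·log_e(1/9) + 1/18·log_e(1/18) + 1/6·log_e(1/6) + 7/36·log_e(7/36) + 1/12·log_e(1/12)]
H(X,Y) = 2.1313 nats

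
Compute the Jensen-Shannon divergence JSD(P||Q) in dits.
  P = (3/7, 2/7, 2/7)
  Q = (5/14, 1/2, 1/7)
0.0124 dits

Jensen-Shannon divergence is:
JSD(P||Q) = 0.5 × D_KL(P||M) + 0.5 × D_KL(Q||M)
where M = 0.5 × (P + Q) is the mixture distribution.

M = 0.5 × (3/7, 2/7, 2/7) + 0.5 × (5/14, 1/2, 1/7) = (11/28, 11/28, 3/14)

D_KL(P||M) = 0.0124 dits
D_KL(Q||M) = 0.0124 dits

JSD(P||Q) = 0.5 × 0.0124 + 0.5 × 0.0124 = 0.0124 dits

Unlike KL divergence, JSD is symmetric and bounded: 0 ≤ JSD ≤ log(2).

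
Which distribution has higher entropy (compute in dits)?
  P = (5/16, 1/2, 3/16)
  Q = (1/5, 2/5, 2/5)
Q

Computing entropies in dits:
H(P) = 0.4447
H(Q) = 0.4581

Distribution Q has higher entropy.

Intuition: The distribution closer to uniform (more spread out) has higher entropy.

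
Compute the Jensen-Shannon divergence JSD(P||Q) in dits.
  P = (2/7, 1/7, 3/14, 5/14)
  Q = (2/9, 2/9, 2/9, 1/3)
0.0029 dits

Jensen-Shannon divergence is:
JSD(P||Q) = 0.5 × D_KL(P||M) + 0.5 × D_KL(Q||M)
where M = 0.5 × (P + Q) is the mixture distribution.

M = 0.5 × (2/7, 1/7, 3/14, 5/14) + 0.5 × (2/9, 2/9, 2/9, 1/3) = (0.253968, 0.18254, 0.218254, 0.345238)

D_KL(P||M) = 0.0030 dits
D_KL(Q||M) = 0.0028 dits

JSD(P||Q) = 0.5 × 0.0030 + 0.5 × 0.0028 = 0.0029 dits

Unlike KL divergence, JSD is symmetric and bounded: 0 ≤ JSD ≤ log(2).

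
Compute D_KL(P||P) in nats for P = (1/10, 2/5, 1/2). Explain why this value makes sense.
0.0000 nats

KL divergence satisfies the Gibbs inequality: D_KL(P||Q) ≥ 0 for all distributions P, Q.

D_KL(P||Q) = Σ p(x) log(p(x)/q(x))
Each term is p(x) × log_e(p(x)/p(x)) = p(x) × log_e(1) = 0, so the sum is 0.
D_KL(P||Q) = 0.0000 nats

When P = Q, the KL divergence is exactly 0, as there is no 'divergence' between identical distributions.

This non-negativity is a fundamental property: relative entropy cannot be negative because it measures how different Q is from P.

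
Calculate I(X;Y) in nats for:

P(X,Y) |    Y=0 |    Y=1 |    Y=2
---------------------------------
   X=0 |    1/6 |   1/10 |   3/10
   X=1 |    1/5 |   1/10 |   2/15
0.0255 nats

Mutual information: I(X;Y) = H(X) + H(Y) - H(X,Y)

Marginals:
P(X) = (17/30, 13/30), H(X) = 0.6842 nats
P(Y) = (11/30, 1/5, 13/30), H(Y) = 1.0521 nats

Joint entropy: H(X,Y) = 1.7109 nats

I(X;Y) = 0.6842 + 1.0521 - 1.7109 = 0.0255 nats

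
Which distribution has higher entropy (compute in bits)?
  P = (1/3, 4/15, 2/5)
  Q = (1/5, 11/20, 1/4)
P

Computing entropies in bits:
H(P) = 1.5656
H(Q) = 1.4388

Distribution P has higher entropy.

Intuition: The distribution closer to uniform (more spread out) has higher entropy.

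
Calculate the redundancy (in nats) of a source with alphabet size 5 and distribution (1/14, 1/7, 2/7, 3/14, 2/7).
0.0970 nats

Redundancy measures how far a source is from maximum entropy:
R = H_max - H(X)

Maximum entropy for 5 symbols: H_max = log_e(5) = 1.6094 nats
Actual entropy: H(X) = 1.5125 nats
Redundancy: R = 1.6094 - 1.5125 = 0.0970 nats

This redundancy represents potential for compression: the source could be compressed by 0.0970 nats per symbol.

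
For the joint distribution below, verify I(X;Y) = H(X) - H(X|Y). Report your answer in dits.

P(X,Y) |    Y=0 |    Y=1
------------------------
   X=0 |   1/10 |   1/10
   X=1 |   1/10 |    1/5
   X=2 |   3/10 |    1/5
I(X;Y) = 0.0118 dits

Mutual information has multiple equivalent forms:
- I(X;Y) = H(X) - H(X|Y)
- I(X;Y) = H(Y) - H(Y|X)
- I(X;Y) = H(X) + H(Y) - H(X,Y)

Computing all quantities:
H(X) = 0.4472, H(Y) = 0.3010, H(X,Y) = 0.7365
H(X|Y) = 0.4354, H(Y|X) = 0.2893

Verification:
H(X) - H(X|Y) = 0.4472 - 0.4354 = 0.0118
H(Y) - H(Y|X) = 0.3010 - 0.2893 = 0.0118
H(X) + H(Y) - H(X,Y) = 0.4472 + 0.3010 - 0.7365 = 0.0118

All forms give I(X;Y) = 0.0118 dits. ✓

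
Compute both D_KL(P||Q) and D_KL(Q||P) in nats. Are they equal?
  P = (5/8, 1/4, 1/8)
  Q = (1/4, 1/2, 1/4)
D_KL(P||Q) = 0.3128, D_KL(Q||P) = 0.2908

KL divergence is not symmetric: D_KL(P||Q) ≠ D_KL(Q||P) in general.

D_KL(P||Q) = 0.3128 nats
D_KL(Q||P) = 0.2908 nats

No, they are not equal!

This asymmetry is why KL divergence is not a true distance metric.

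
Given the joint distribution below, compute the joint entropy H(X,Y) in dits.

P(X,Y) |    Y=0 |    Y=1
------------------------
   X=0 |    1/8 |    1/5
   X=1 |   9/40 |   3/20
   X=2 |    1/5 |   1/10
0.7618 dits

Joint entropy is H(X,Y) = -Σ_{x,y} p(x,y) log p(x,y).

Summing over all non-zero entries:
H(X,Y) = -[1/8·log_10(1/8) + 1/5·log_10(1/5) + 9/40·log_10(9/40) + 3/20·log_10(3/20) + 1/5·log_10(1/5) + 1/10·log_10(1/10)]
H(X,Y) = 0.7618 dits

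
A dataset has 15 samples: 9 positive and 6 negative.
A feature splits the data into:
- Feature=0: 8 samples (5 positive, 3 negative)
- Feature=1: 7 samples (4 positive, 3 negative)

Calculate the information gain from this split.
0.0021 bits

Information Gain = H(Y) - H(Y|Feature)

Before split:
P(positive) = 9/15 = 0.6000
H(Y) = 0.9710 bits

After split:
Feature=0: H = 0.9544 bits (weight = 8/15)
Feature=1: H = 0.9852 bits (weight = 7/15)
H(Y|Feature) = (8/15)×0.9544 + (7/15)×0.9852 = 0.9688 bits

Information Gain = 0.9710 - 0.9688 = 0.0021 bits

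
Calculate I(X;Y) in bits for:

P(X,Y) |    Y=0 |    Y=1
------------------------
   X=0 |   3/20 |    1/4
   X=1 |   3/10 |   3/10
0.0110 bits

Mutual information: I(X;Y) = H(X) + H(Y) - H(X,Y)

Marginals:
P(X) = (2/5, 3/5), H(X) = 0.9710 bits
P(Y) = (9/20, 11/20), H(Y) = 0.9928 bits

Joint entropy: H(X,Y) = 1.9527 bits

I(X;Y) = 0.9710 + 0.9928 - 1.9527 = 0.0110 bits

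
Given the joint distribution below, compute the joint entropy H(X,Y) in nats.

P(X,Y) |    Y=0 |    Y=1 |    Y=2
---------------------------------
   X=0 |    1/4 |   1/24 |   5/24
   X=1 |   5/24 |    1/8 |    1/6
1.6911 nats

Joint entropy is H(X,Y) = -Σ_{x,y} p(x,y) log p(x,y).

Summing over all non-zero entries:
H(X,Y) = -[1/4·log_e(1/4) + 1/24·log_e(1/24) + 5/24·log_e(5/24) + 5/24·log_e(5/24) + 1/8·log_e(1/8) + 1/6·log_e(1/6)]
H(X,Y) = 1.6911 nats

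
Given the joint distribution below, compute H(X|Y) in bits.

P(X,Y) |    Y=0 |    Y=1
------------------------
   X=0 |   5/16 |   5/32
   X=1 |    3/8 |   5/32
0.9959 bits

Using the chain rule: H(X|Y) = H(X,Y) - H(Y)

First, compute H(X,Y) = 1.8919 bits

Marginal P(Y) = (11/16, 5/16)
H(Y) = 0.8960 bits

H(X|Y) = H(X,Y) - H(Y) = 1.8919 - 0.8960 = 0.9959 bits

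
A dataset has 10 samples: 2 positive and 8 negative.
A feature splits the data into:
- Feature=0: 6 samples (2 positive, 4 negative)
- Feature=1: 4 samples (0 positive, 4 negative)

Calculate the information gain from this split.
0.1710 bits

Information Gain = H(Y) - H(Y|Feature)

Before split:
P(positive) = 2/10 = 0.2000
H(Y) = 0.7219 bits

After split:
Feature=0: H = 0.9183 bits (weight = 6/10)
Feature=1: H = 0.0000 bits (weight = 4/10)
H(Y|Feature) = (6/10)×0.9183 + (4/10)×0.0000 = 0.5510 bits

Information Gain = 0.7219 - 0.5510 = 0.1710 bits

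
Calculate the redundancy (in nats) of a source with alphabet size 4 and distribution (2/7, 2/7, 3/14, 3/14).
0.0102 nats

Redundancy measures how far a source is from maximum entropy:
R = H_max - H(X)

Maximum entropy for 4 symbols: H_max = log_e(4) = 1.3863 nats
Actual entropy: H(X) = 1.3761 nats
Redundancy: R = 1.3863 - 1.3761 = 0.0102 nats

This redundancy represents potential for compression: the source could be compressed by 0.0102 nats per symbol.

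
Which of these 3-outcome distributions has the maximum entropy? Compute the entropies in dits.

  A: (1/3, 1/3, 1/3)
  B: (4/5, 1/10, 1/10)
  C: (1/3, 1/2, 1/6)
A

For a discrete distribution over n outcomes, entropy is maximized by the uniform distribution.

Computing entropies:
H(A) = 0.4771 dits
H(B) = 0.2775 dits
H(C) = 0.4392 dits

The uniform distribution (where all probabilities equal 1/3) achieves the maximum entropy of log_10(3) = 0.4771 dits.

Distribution A has the highest entropy.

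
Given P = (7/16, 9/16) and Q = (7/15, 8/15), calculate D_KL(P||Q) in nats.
0.0017 nats

KL divergence: D_KL(P||Q) = Σ p(x) log(p(x)/q(x))

Computing term by term:
  x=0: 7/16 × log_e[(7/16)/(7/15)] = 7/16 × -0.0645 = -0.0282
  x=1: 9/16 × log_e[(9/16)/(8/15)] = 9/16 × 0.0532 = 0.0300

D_KL(P||Q) = 0.0017 nats

Note: KL divergence is always non-negative and equals 0 iff P = Q.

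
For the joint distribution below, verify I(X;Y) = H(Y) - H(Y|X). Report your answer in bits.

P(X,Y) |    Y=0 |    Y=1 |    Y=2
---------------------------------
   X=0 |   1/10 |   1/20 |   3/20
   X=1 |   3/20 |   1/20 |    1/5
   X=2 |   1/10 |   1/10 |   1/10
I(X;Y) = 0.0374 bits

Mutual information has multiple equivalent forms:
- I(X;Y) = H(X) - H(X|Y)
- I(X;Y) = H(Y) - H(Y|X)
- I(X;Y) = H(X) + H(Y) - H(X,Y)

Computing all quantities:
H(X) = 1.5710, H(Y) = 1.5129, H(X,Y) = 3.0464
H(X|Y) = 1.5336, H(Y|X) = 1.4755

Verification:
H(X) - H(X|Y) = 1.5710 - 1.5336 = 0.0374
H(Y) - H(Y|X) = 1.5129 - 1.4755 = 0.0374
H(X) + H(Y) - H(X,Y) = 1.5710 + 1.5129 - 3.0464 = 0.0374

All forms give I(X;Y) = 0.0374 bits. ✓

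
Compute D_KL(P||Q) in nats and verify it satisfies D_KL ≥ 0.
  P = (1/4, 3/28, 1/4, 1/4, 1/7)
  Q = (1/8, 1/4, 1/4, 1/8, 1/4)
0.1758 nats

KL divergence satisfies the Gibbs inequality: D_KL(P||Q) ≥ 0 for all distributions P, Q.

D_KL(P||Q) = Σ p(x) log(p(x)/q(x))
Term by term:
  x=0: 1/4 × log_e[(1/4)/(1/8)] = 0.1733
  x=1: 3/28 × log_e[(3/28)/(1/4)] = -0.0908
  x=2: 1/4 × log_e[(1/4)/(1/4)] = 0.0000
  x=3: 1/4 × log_e[(1/4)/(1/8)] = 0.1733
  x=4: 1/7 × log_e[(1/7)/(1/4)] = -0.0799
D_KL(P||Q) = 0.1758 nats

D_KL(P||Q) = 0.1758 ≥ 0 ✓

This non-negativity is a fundamental property: relative entropy cannot be negative because it measures how different Q is from P.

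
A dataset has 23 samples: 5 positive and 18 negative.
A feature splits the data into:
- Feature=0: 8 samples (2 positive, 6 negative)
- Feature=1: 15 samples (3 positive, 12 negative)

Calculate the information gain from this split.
0.0024 bits

Information Gain = H(Y) - H(Y|Feature)

Before split:
P(positive) = 5/23 = 0.2174
H(Y) = 0.7554 bits

After split:
Feature=0: H = 0.8113 bits (weight = 8/23)
Feature=1: H = 0.7219 bits (weight = 15/23)
H(Y|Feature) = (8/23)×0.8113 + (15/23)×0.7219 = 0.7530 bits

Information Gain = 0.7554 - 0.7530 = 0.0024 bits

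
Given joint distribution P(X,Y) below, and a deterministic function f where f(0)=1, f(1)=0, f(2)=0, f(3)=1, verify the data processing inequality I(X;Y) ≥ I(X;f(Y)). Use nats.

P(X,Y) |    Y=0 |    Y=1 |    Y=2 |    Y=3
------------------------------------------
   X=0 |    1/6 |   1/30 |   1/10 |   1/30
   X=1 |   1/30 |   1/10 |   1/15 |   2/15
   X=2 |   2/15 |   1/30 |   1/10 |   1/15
I(X;Y) = 0.1142, I(X;f(Y)) = 0.0045, inequality holds: 0.1142 ≥ 0.0045

Data Processing Inequality: For any Markov chain X → Y → Z, we have I(X;Y) ≥ I(X;Z).

Here Z = f(Y) is a deterministic function of Y, forming X → Y → Z.

Original I(X;Y) = 0.1142 nats

After applying f:
P(X,Z) where Z=f(Y):
- P(X,Z=0) = P(X,Y=1) + P(X,Y=2)
- P(X,Z=1) = P(X,Y=0) + P(X,Y=3)

I(X;Z) = I(X;f(Y)) = 0.0045 nats

Verification: 0.1142 ≥ 0.0045 ✓

Information cannot be created by processing; the function f can only lose information about X.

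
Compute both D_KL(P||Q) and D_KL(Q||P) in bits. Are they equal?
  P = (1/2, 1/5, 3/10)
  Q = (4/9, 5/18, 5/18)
D_KL(P||Q) = 0.0235, D_KL(Q||P) = 0.0253

KL divergence is not symmetric: D_KL(P||Q) ≠ D_KL(Q||P) in general.

D_KL(P||Q) = 0.0235 bits
D_KL(Q||P) = 0.0253 bits

No, they are not equal!

This asymmetry is why KL divergence is not a true distance metric.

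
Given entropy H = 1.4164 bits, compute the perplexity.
2.6692

Perplexity is 2^H (or exp(H) for natural log).

H = 1.4164 bits
Perplexity = 2^1.4164 = 2.6692

Interpretation: The model's uncertainty is equivalent to choosing uniformly among 2.7 options.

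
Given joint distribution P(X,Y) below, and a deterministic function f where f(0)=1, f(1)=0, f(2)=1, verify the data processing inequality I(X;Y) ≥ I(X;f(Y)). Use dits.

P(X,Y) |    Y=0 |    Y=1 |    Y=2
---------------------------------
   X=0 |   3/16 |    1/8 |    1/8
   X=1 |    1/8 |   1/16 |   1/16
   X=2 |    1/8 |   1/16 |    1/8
I(X;Y) = 0.0044, I(X;f(Y)) = 0.0016, inequality holds: 0.0044 ≥ 0.0016

Data Processing Inequality: For any Markov chain X → Y → Z, we have I(X;Y) ≥ I(X;Z).

Here Z = f(Y) is a deterministic function of Y, forming X → Y → Z.

Original I(X;Y) = 0.0044 dits

After applying f:
P(X,Z) where Z=f(Y):
- P(X,Z=0) = P(X,Y=1)
- P(X,Z=1) = P(X,Y=0) + P(X,Y=2)

I(X;Z) = I(X;f(Y)) = 0.0016 dits

Verification: 0.0044 ≥ 0.0016 ✓

Information cannot be created by processing; the function f can only lose information about X.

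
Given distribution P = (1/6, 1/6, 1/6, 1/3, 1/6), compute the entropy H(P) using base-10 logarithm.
0.6778 dits

Shannon entropy is H(X) = -Σ p(x) log p(x).

For P = (1/6, 1/6, 1/6, 1/3, 1/6):
H = -1/6 × log_10(1/6) -1/6 × log_10(1/6) -1/6 × log_10(1/6) -1/3 × log_10(1/3) -1/6 × log_10(1/6)
H = 0.6778 dits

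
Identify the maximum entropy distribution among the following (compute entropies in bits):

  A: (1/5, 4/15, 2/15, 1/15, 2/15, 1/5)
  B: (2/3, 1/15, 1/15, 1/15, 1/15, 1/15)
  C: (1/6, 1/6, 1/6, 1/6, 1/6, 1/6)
C

For a discrete distribution over n outcomes, entropy is maximized by the uniform distribution.

Computing entropies:
H(A) = 2.4729 bits
H(B) = 1.6923 bits
H(C) = 2.5850 bits

The uniform distribution (where all probabilities equal 1/6) achieves the maximum entropy of log_2(6) = 2.5850 bits.

Distribution C has the highest entropy.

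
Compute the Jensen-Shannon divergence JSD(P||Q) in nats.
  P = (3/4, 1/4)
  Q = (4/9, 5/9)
0.0495 nats

Jensen-Shannon divergence is:
JSD(P||Q) = 0.5 × D_KL(P||M) + 0.5 × D_KL(Q||M)
where M = 0.5 × (P + Q) is the mixture distribution.

M = 0.5 × (3/4, 1/4) + 0.5 × (4/9, 5/9) = (0.597222, 0.402778)

D_KL(P||M) = 0.0516 nats
D_KL(Q||M) = 0.0473 nats

JSD(P||Q) = 0.5 × 0.0516 + 0.5 × 0.0473 = 0.0495 nats

Unlike KL divergence, JSD is symmetric and bounded: 0 ≤ JSD ≤ log(2).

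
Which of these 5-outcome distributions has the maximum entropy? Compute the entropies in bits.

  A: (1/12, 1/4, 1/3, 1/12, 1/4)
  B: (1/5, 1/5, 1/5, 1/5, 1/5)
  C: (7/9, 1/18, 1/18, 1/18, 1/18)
B

For a discrete distribution over n outcomes, entropy is maximized by the uniform distribution.

Computing entropies:
H(A) = 2.1258 bits
H(B) = 2.3219 bits
H(C) = 1.2086 bits

The uniform distribution (where all probabilities equal 1/5) achieves the maximum entropy of log_2(5) = 2.3219 bits.

Distribution B has the highest entropy.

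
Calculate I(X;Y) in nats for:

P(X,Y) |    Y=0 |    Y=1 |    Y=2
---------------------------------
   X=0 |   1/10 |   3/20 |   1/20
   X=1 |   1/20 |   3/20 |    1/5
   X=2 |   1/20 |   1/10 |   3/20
0.0584 nats

Mutual information: I(X;Y) = H(X) + H(Y) - H(X,Y)

Marginals:
P(X) = (3/10, 2/5, 3/10), H(X) = 1.0889 nats
P(Y) = (1/5, 2/5, 2/5), H(Y) = 1.0549 nats

Joint entropy: H(X,Y) = 2.0855 nats

I(X;Y) = 1.0889 + 1.0549 - 2.0855 = 0.0584 nats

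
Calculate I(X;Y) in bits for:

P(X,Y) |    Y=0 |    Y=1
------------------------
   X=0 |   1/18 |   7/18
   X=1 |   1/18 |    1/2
0.0011 bits

Mutual information: I(X;Y) = H(X) + H(Y) - H(X,Y)

Marginals:
P(X) = (4/9, 5/9), H(X) = 0.9911 bits
P(Y) = (1/9, 8/9), H(Y) = 0.5033 bits

Joint entropy: H(X,Y) = 1.4932 bits

I(X;Y) = 0.9911 + 0.5033 - 1.4932 = 0.0011 bits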